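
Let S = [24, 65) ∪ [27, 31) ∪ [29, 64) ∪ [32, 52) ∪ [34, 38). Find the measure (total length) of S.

Merged: [24, 65).
Length: 41.

41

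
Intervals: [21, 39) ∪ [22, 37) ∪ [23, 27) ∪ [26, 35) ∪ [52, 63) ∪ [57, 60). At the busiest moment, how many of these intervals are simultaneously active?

4

At 26, 4 of the intervals are simultaneously active.
No point has more.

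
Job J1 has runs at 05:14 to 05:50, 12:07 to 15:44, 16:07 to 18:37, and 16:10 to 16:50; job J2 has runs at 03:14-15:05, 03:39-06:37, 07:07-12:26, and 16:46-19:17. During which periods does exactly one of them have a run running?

03:14–05:14, 05:50–12:07, 15:05–15:44, 16:07–16:46, 18:37–19:17

First set merges to 05:14–05:50, 12:07–15:44, 16:07–18:37.
Second set merges to 03:14–15:05, 16:46–19:17.
Only in the first: 15:05–15:44, 16:07–16:46.
Only in the second: 03:14–05:14, 05:50–12:07, 18:37–19:17.
Together these are the periods covered by exactly one.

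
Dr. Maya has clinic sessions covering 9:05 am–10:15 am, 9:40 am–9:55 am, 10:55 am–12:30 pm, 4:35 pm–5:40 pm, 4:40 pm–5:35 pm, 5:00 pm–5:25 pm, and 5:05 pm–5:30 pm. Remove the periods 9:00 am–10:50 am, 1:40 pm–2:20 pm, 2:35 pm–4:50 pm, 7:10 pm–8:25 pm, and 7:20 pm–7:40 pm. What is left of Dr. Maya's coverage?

First set merges to 9:05 am–10:15 am, 10:55 am–12:30 pm, 4:35 pm–5:40 pm.
Second set merges to 9:00 am–10:50 am, 1:40 pm–2:20 pm, 2:35 pm–4:50 pm, 7:10 pm–8:25 pm.
9:05 am–10:15 am lies entirely inside B → drops out.
10:55 am–12:30 pm is untouched.
4:35 pm–5:40 pm with B removed leaves 4:50 pm–5:40 pm.

10:55 am–12:30 pm, 4:50 pm–5:40 pm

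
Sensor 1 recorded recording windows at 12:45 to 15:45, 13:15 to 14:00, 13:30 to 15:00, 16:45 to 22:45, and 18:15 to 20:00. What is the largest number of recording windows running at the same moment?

At 13:30, 3 of the intervals are simultaneously active.
No point has more.

3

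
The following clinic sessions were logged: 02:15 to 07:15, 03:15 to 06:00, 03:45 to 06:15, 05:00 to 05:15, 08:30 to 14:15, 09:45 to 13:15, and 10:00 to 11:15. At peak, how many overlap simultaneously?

Sweep endpoints in order; track running count of active intervals.
Peak of 4 reached at 05:00.

4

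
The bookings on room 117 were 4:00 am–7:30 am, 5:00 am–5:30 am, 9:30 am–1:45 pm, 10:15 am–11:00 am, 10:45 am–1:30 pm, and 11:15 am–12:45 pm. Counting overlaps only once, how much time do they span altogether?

7 h 45 min

Merged: 4:00 am–7:30 am, 9:30 am–1:45 pm.
Lengths: 3 h 30 min + 4 h 15 min = 7 h 45 min.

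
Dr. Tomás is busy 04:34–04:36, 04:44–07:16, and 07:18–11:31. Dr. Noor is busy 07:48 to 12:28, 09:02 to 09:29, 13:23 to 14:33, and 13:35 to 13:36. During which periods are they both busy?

Merge the second list: 07:48–12:28, 13:23–14:33.
04:34–04:36 meets no B interval.
04:44–07:16 meets no B interval.
07:18–11:31 ∩ B → 07:48–11:31.

07:48–11:31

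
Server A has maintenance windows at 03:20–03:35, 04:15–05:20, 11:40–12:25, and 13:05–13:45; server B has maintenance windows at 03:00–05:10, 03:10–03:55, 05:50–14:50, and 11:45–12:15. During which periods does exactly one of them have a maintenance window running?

Merge the second list: 03:00-05:10, 05:50-14:50.
A \ B = 05:10-05:20.
B \ A = 03:00-03:20, 03:35-04:15, 05:50-11:40, 12:25-13:05, 13:45-14:50.
Union of the two gives the symmetric difference.

03:00-03:20, 03:35-04:15, 05:10-05:20, 05:50-11:40, 12:25-13:05, 13:45-14:50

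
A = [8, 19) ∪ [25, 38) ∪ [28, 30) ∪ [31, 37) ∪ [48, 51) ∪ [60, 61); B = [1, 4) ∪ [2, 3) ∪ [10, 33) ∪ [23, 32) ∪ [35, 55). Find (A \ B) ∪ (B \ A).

[1, 4) ∪ [8, 10) ∪ [19, 25) ∪ [33, 35) ∪ [38, 48) ∪ [51, 55) ∪ [60, 61)

First set merges to [8, 19), [25, 38), [48, 51), [60, 61).
Second set merges to [1, 4), [10, 33), [35, 55).
A but not B: [8, 10), [33, 35), [60, 61).
B but not A: [1, 4), [19, 25), [38, 48), [51, 55).
Combining gives A △ B.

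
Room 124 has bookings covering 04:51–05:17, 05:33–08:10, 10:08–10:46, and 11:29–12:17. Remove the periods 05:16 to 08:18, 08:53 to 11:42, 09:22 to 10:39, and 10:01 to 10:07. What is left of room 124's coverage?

04:51–05:16, 11:42–12:17

B, merged: 05:16–08:18, 08:53–11:42.
04:51–05:17 with B removed leaves 04:51–05:16.
05:33–08:10 lies entirely inside B → drops out.
10:08–10:46 lies entirely inside B → drops out.
11:29–12:17 with B removed leaves 11:42–12:17.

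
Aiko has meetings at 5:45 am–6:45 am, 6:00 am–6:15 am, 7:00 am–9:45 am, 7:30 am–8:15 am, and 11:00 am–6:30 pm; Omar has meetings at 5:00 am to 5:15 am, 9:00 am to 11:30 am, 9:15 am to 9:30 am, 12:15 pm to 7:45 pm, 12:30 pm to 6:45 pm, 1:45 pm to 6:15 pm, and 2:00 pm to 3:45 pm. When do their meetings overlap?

9:00 am-9:45 am, 11:00 am-11:30 am, 12:15 pm-6:30 pm

First set merges to 5:45 am-6:45 am, 7:00 am-9:45 am, 11:00 am-6:30 pm.
Second set merges to 5:00 am-5:15 am, 9:00 am-11:30 am, 12:15 pm-7:45 pm.
5:45 am-6:45 am falls entirely outside B.
7:00 am-9:45 am overlaps B on 9:00 am-9:45 am.
11:00 am-6:30 pm overlaps B on 11:00 am-11:30 am, 12:15 pm-6:30 pm.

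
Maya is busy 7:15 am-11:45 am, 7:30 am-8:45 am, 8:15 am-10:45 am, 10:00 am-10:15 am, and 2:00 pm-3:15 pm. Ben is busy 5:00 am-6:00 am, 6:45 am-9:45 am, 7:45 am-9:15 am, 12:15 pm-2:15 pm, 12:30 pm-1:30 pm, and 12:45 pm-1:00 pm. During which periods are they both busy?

A, merged: 7:15 am-11:45 am, 2:00 pm-3:15 pm.
B, merged: 5:00 am-6:00 am, 6:45 am-9:45 am, 12:15 pm-2:15 pm.
7:15 am-11:45 am ∩ B → 7:15 am-9:45 am.
2:00 pm-3:15 pm ∩ B → 2:00 pm-2:15 pm.

7:15 am-9:45 am, 2:00 pm-2:15 pm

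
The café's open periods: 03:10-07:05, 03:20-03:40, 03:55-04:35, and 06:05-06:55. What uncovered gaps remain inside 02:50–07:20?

Covered (merged): 03:10–07:05.
Uncovered inside 02:50–07:20: 02:50–03:10, 07:05–07:20.

02:50–03:10, 07:05–07:20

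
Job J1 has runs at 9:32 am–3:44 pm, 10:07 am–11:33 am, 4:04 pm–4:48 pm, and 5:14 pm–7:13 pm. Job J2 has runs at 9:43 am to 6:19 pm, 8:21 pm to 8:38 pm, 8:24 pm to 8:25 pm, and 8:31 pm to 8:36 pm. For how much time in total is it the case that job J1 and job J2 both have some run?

A, merged: 9:32 am–3:44 pm, 4:04 pm–4:48 pm, 5:14 pm–7:13 pm.
B, merged: 9:43 am–6:19 pm, 8:21 pm–8:38 pm.
A ∩ B = 9:43 am–3:44 pm, 4:04 pm–4:48 pm, 5:14 pm–6:19 pm.
Total: 6 h 1 min + 44 min + 1 h 5 min = 7 h 50 min.

7 h 50 min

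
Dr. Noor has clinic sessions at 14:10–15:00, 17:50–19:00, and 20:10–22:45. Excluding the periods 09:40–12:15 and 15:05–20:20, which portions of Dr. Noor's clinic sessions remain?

14:10-15:00: nothing removed.
17:50-19:00: entirely removed.
20:10-22:45 \ B = 20:20-22:45.

14:10-15:00, 20:20-22:45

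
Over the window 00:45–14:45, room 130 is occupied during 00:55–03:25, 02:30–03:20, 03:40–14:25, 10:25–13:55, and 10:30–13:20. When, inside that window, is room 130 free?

00:45–00:55, 03:25–03:40, 14:25–14:45

The merged coverage is 00:55–03:25, 03:40–14:25.
Uncovered inside 00:45–14:45: 00:45–00:55, 03:25–03:40, 14:25–14:45.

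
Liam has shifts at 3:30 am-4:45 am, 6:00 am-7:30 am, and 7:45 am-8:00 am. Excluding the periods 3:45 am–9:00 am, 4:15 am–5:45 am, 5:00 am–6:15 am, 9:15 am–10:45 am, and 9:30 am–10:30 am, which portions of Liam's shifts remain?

Second set merges to 3:45 am–9:00 am, 9:15 am–10:45 am.
3:30 am–4:45 am with B removed leaves 3:30 am–3:45 am.
6:00 am–7:30 am lies entirely inside B → drops out.
7:45 am–8:00 am lies entirely inside B → drops out.

3:30 am–3:45 am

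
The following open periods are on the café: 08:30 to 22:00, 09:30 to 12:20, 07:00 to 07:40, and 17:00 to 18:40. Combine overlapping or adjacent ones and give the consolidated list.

Sort by start: 07:00–07:40, 08:30–22:00, 09:30–12:20, 17:00–18:40.
08:30–22:00 is disjoint → start new block.
09:30–12:20 overlaps/touches 08:30–22:00 → extend to 08:30–22:00.
17:00–18:40 overlaps/touches 08:30–22:00 → extend to 08:30–22:00.

07:00–07:40, 08:30–22:00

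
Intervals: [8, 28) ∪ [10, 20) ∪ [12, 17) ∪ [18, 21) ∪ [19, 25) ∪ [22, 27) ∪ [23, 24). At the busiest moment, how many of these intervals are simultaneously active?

4

Sweep endpoints in order; track running count of active intervals.
Peak of 4 reached at 19.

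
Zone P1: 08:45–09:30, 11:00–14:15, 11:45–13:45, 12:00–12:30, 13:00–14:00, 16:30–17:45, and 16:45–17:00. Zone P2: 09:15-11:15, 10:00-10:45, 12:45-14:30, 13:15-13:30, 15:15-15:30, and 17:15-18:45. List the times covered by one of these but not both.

08:45–09:15, 09:30–11:00, 11:15–12:45, 14:15–14:30, 15:15–15:30, 16:30–17:15, 17:45–18:45

A, merged: 08:45–09:30, 11:00–14:15, 16:30–17:45.
B, merged: 09:15–11:15, 12:45–14:30, 15:15–15:30, 17:15–18:45.
A but not B: 08:45–09:15, 11:15–12:45, 16:30–17:15.
B but not A: 09:30–11:00, 14:15–14:30, 15:15–15:30, 17:45–18:45.
Combining gives A △ B.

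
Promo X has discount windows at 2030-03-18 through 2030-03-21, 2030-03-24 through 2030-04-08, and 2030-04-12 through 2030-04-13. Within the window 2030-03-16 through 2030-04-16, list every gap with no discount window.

2030-03-16 through 2030-03-17, 2030-03-22 through 2030-03-23, 2030-04-09 through 2030-04-11, 2030-04-14 through 2030-04-16

After merging, the occupied span is 2030-03-18 through 2030-03-21, 2030-03-24 through 2030-04-08, 2030-04-12 through 2030-04-13.
Gaps within 2030-03-16 through 2030-04-16: 2030-03-16 through 2030-03-17, 2030-03-22 through 2030-03-23, 2030-04-09 through 2030-04-11, 2030-04-14 through 2030-04-16.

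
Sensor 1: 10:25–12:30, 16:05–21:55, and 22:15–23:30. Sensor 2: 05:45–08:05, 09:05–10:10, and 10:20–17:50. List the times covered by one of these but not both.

05:45-08:05, 09:05-10:10, 10:20-10:25, 12:30-16:05, 17:50-21:55, 22:15-23:30

A \ B = 17:50-21:55, 22:15-23:30.
B \ A = 05:45-08:05, 09:05-10:10, 10:20-10:25, 12:30-16:05.
Union of the two gives the symmetric difference.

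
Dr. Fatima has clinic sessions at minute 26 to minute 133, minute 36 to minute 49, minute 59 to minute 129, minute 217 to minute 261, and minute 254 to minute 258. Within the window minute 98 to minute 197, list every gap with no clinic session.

minute 133 to minute 197

Covered (merged): minute 26 to minute 133, minute 217 to minute 261.
Uncovered inside minute 98 to minute 197: minute 133 to minute 197.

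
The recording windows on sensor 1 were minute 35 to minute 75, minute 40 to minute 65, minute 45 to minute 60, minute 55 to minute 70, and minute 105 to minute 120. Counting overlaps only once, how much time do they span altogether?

Merged: minute 35 to minute 75, minute 105 to minute 120.
Lengths: 40 minutes + 15 minutes = 55 minutes.

55 minutes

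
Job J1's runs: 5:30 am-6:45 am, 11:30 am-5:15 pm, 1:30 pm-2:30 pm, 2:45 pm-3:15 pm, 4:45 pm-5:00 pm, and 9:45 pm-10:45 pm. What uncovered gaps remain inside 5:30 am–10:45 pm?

6:45 am–11:30 am, 5:15 pm–9:45 pm

The merged coverage is 5:30 am–6:45 am, 11:30 am–5:15 pm, 9:45 pm–10:45 pm.
Complement within 5:30 am–10:45 pm: 6:45 am–11:30 am, 5:15 pm–9:45 pm.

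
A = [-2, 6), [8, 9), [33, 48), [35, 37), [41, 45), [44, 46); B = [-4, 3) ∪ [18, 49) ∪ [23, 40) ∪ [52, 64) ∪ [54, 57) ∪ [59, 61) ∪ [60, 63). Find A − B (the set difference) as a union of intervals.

A, merged: [-2, 6), [8, 9), [33, 48).
B, merged: [-4, 3), [18, 49), [52, 64).
[-2, 6) minus B → [3, 6).
[8, 9): no B overlap → unchanged.
[33, 48): fully covered by B → removed.

[3, 6) ∪ [8, 9)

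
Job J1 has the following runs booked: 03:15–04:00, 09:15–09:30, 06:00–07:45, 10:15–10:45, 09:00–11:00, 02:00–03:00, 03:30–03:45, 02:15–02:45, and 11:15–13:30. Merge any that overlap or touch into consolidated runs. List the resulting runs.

02:00–03:00, 03:15–04:00, 06:00–07:45, 09:00–11:00, 11:15–13:30

Sort by start: 02:00–03:00, 02:15–02:45, 03:15–04:00, 03:30–03:45, 06:00–07:45, 09:00–11:00, 09:15–09:30, 10:15–10:45, 11:15–13:30.
02:15–02:45 overlaps/touches 02:00–03:00 → extend to 02:00–03:00.
03:15–04:00 is disjoint → start new block.
03:30–03:45 overlaps/touches 03:15–04:00 → extend to 03:15–04:00.
06:00–07:45 is disjoint → start new block.
09:00–11:00 is disjoint → start new block.
09:15–09:30 overlaps/touches 09:00–11:00 → extend to 09:00–11:00.
10:15–10:45 overlaps/touches 09:00–11:00 → extend to 09:00–11:00.
11:15–13:30 is disjoint → start new block.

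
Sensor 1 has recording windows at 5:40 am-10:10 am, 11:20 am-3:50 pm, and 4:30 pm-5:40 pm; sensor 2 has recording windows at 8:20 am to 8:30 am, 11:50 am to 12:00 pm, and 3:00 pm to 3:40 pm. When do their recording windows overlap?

8:20 am-8:30 am, 11:50 am-12:00 pm, 3:00 pm-3:40 pm

5:40 am-10:10 am ∩ B → 8:20 am-8:30 am.
11:20 am-3:50 pm ∩ B → 11:50 am-12:00 pm, 3:00 pm-3:40 pm.
4:30 pm-5:40 pm meets no B interval.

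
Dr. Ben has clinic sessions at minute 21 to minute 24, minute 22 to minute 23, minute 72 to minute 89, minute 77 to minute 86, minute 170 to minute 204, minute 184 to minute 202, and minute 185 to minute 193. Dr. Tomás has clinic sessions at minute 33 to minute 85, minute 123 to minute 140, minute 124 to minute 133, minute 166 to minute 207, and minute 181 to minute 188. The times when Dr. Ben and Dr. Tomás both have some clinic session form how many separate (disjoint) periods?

2

Merge the first list: minute 21 to minute 24, minute 72 to minute 89, minute 170 to minute 204.
Merge the second list: minute 33 to minute 85, minute 123 to minute 140, minute 166 to minute 207.
A ∩ B = minute 72 to minute 85, minute 170 to minute 204.
That is 2 disjoint pieces.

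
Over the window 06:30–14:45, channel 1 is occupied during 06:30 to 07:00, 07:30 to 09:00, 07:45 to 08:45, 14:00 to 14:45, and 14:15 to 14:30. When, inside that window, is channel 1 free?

07:00-07:30, 09:00-14:00

After merging, the occupied span is 06:30-07:00, 07:30-09:00, 14:00-14:45.
Uncovered inside 06:30-14:45: 07:00-07:30, 09:00-14:00.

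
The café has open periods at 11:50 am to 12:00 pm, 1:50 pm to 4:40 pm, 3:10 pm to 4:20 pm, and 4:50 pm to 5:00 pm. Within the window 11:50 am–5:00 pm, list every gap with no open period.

The merged coverage is 11:50 am–12:00 pm, 1:50 pm–4:40 pm, 4:50 pm–5:00 pm.
Gaps within 11:50 am–5:00 pm: 12:00 pm–1:50 pm, 4:40 pm–4:50 pm.

12:00 pm–1:50 pm, 4:40 pm–4:50 pm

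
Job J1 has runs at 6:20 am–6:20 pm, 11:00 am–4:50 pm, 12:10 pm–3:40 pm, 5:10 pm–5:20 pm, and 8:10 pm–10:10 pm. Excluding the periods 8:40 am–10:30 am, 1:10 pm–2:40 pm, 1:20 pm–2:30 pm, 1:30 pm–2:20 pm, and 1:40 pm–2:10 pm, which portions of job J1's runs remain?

6:20 am–8:40 am, 10:30 am–1:10 pm, 2:40 pm–6:20 pm, 8:10 pm–10:10 pm

A, merged: 6:20 am–6:20 pm, 8:10 pm–10:10 pm.
B, merged: 8:40 am–10:30 am, 1:10 pm–2:40 pm.
6:20 am–6:20 pm minus B → 6:20 am–8:40 am, 10:30 am–1:10 pm, 2:40 pm–6:20 pm.
8:10 pm–10:10 pm: no B overlap → unchanged.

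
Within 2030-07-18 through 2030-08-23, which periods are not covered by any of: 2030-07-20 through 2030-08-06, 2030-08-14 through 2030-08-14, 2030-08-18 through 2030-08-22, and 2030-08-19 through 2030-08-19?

Covered (merged): 2030-07-20 through 2030-08-06, 2030-08-14 through 2030-08-14, 2030-08-18 through 2030-08-22.
Complement within 2030-07-18 through 2030-08-23: 2030-07-18 through 2030-07-19, 2030-08-07 through 2030-08-13, 2030-08-15 through 2030-08-17, 2030-08-23 through 2030-08-23.

2030-07-18 through 2030-07-19, 2030-08-07 through 2030-08-13, 2030-08-15 through 2030-08-17, 2030-08-23 through 2030-08-23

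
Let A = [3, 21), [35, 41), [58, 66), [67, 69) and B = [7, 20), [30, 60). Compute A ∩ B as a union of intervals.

[3, 21) meets the second set on [7, 20).
[35, 41) meets the second set on [35, 41).
[58, 66) meets the second set on [58, 60).
[67, 69): no overlap with the second set.

[7, 20) ∪ [35, 41) ∪ [58, 60)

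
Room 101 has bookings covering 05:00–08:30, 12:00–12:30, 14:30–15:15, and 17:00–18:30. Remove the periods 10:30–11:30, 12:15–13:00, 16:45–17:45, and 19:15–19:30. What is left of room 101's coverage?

05:00–08:30 is untouched.
12:00–12:30 with B removed leaves 12:00–12:15.
14:30–15:15 is untouched.
17:00–18:30 with B removed leaves 17:45–18:30.

05:00–08:30, 12:00–12:15, 14:30–15:15, 17:45–18:30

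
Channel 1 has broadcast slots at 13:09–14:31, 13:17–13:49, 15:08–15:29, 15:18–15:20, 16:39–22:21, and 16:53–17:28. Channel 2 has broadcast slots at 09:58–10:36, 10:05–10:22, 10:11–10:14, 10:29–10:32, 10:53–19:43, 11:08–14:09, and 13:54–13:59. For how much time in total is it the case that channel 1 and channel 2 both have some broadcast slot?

Merge the first list: 13:09–14:31, 15:08–15:29, 16:39–22:21.
Merge the second list: 09:58–10:36, 10:53–19:43.
A ∩ B = 13:09–14:31, 15:08–15:29, 16:39–19:43.
Total: 1 h 22 min + 21 min + 3 h 4 min = 4 h 47 min.

4 h 47 min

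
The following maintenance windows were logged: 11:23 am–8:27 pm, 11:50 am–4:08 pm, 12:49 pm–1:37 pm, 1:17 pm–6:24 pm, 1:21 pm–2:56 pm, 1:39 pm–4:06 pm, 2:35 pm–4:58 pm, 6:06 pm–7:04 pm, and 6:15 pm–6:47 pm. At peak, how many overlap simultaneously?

At 2:35 pm, 6 of the intervals are simultaneously active.
No point has more.

6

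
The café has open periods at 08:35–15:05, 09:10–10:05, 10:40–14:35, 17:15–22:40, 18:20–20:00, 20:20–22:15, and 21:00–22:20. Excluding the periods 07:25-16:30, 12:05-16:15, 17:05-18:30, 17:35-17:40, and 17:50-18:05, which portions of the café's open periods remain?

18:30–22:40

A, merged: 08:35–15:05, 17:15–22:40.
B, merged: 07:25–16:30, 17:05–18:30.
08:35–15:05: fully covered by B → removed.
17:15–22:40 minus B → 18:30–22:40.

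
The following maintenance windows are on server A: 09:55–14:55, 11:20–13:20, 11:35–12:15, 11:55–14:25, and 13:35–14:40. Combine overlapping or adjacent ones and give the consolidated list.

11:20-13:20 overlaps/touches 09:55-14:55 → extend to 09:55-14:55.
11:35-12:15 overlaps/touches 09:55-14:55 → extend to 09:55-14:55.
11:55-14:25 overlaps/touches 09:55-14:55 → extend to 09:55-14:55.
13:35-14:40 overlaps/touches 09:55-14:55 → extend to 09:55-14:55.

09:55-14:55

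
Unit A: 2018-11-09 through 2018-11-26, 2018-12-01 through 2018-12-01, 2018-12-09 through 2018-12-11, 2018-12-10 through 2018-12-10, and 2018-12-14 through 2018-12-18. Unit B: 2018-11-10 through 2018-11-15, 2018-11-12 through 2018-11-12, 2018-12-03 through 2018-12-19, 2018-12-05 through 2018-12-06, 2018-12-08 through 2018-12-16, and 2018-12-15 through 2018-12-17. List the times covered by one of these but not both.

2018-11-09 through 2018-11-09, 2018-11-16 through 2018-11-26, 2018-12-01 through 2018-12-01, 2018-12-03 through 2018-12-08, 2018-12-12 through 2018-12-13, 2018-12-19 through 2018-12-19

First set merges to 2018-11-09 through 2018-11-26, 2018-12-01 through 2018-12-01, 2018-12-09 through 2018-12-11, 2018-12-14 through 2018-12-18.
Second set merges to 2018-11-10 through 2018-11-15, 2018-12-03 through 2018-12-19.
A but not B: 2018-11-09 through 2018-11-09, 2018-11-16 through 2018-11-26, 2018-12-01 through 2018-12-01.
B but not A: 2018-12-03 through 2018-12-08, 2018-12-12 through 2018-12-13, 2018-12-19 through 2018-12-19.
Combining gives A △ B.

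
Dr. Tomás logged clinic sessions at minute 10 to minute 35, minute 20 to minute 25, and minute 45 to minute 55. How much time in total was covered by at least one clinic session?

35 minutes

Merged: minute 10 to minute 35, minute 45 to minute 55.
Lengths: 25 minutes + 10 minutes = 35 minutes.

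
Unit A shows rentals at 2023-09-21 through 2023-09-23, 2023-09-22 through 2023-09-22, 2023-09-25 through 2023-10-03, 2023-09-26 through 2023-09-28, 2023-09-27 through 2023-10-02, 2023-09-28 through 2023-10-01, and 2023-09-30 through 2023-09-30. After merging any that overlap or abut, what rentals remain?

2023-09-21 through 2023-09-23, 2023-09-25 through 2023-10-03

2023-09-22 through 2023-09-22 overlaps/touches 2023-09-21 through 2023-09-23 → extend to 2023-09-21 through 2023-09-23.
2023-09-25 through 2023-10-03 is disjoint → start new block.
2023-09-26 through 2023-09-28 overlaps/touches 2023-09-25 through 2023-10-03 → extend to 2023-09-25 through 2023-10-03.
2023-09-27 through 2023-10-02 overlaps/touches 2023-09-25 through 2023-10-03 → extend to 2023-09-25 through 2023-10-03.
2023-09-28 through 2023-10-01 overlaps/touches 2023-09-25 through 2023-10-03 → extend to 2023-09-25 through 2023-10-03.
2023-09-30 through 2023-09-30 overlaps/touches 2023-09-25 through 2023-10-03 → extend to 2023-09-25 through 2023-10-03.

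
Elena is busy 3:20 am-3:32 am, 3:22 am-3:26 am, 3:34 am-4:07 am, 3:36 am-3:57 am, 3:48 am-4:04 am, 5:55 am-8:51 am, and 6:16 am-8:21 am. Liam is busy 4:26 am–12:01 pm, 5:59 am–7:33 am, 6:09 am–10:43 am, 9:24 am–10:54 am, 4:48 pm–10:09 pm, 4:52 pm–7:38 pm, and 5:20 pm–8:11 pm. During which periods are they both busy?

5:55 am-8:51 am

First set merges to 3:20 am-3:32 am, 3:34 am-4:07 am, 5:55 am-8:51 am.
Second set merges to 4:26 am-12:01 pm, 4:48 pm-10:09 pm.
3:20 am-3:32 am falls entirely outside B.
3:34 am-4:07 am falls entirely outside B.
5:55 am-8:51 am overlaps B on 5:55 am-8:51 am.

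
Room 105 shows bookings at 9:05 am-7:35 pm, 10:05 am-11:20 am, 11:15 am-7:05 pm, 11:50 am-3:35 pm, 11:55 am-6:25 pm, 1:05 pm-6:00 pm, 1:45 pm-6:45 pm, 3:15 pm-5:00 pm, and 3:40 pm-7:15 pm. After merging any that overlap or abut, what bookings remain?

9:05 am-7:35 pm

10:05 am-11:20 am overlaps/touches 9:05 am-7:35 pm → extend to 9:05 am-7:35 pm.
11:15 am-7:05 pm overlaps/touches 9:05 am-7:35 pm → extend to 9:05 am-7:35 pm.
11:50 am-3:35 pm overlaps/touches 9:05 am-7:35 pm → extend to 9:05 am-7:35 pm.
11:55 am-6:25 pm overlaps/touches 9:05 am-7:35 pm → extend to 9:05 am-7:35 pm.
1:05 pm-6:00 pm overlaps/touches 9:05 am-7:35 pm → extend to 9:05 am-7:35 pm.
1:45 pm-6:45 pm overlaps/touches 9:05 am-7:35 pm → extend to 9:05 am-7:35 pm.
3:15 pm-5:00 pm overlaps/touches 9:05 am-7:35 pm → extend to 9:05 am-7:35 pm.
3:40 pm-7:15 pm overlaps/touches 9:05 am-7:35 pm → extend to 9:05 am-7:35 pm.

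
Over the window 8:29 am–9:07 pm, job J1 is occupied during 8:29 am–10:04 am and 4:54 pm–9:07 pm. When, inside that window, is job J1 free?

10:04 am–4:54 pm

After merging, the occupied span is 8:29 am–10:04 am, 4:54 pm–9:07 pm.
Uncovered inside 8:29 am–9:07 pm: 10:04 am–4:54 pm.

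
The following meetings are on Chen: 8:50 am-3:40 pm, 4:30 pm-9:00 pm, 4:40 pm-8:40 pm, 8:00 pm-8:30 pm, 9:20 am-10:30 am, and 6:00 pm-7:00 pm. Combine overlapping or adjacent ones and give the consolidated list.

8:50 am–3:40 pm, 4:30 pm–9:00 pm

Sort by start: 8:50 am–3:40 pm, 9:20 am–10:30 am, 4:30 pm–9:00 pm, 4:40 pm–8:40 pm, 6:00 pm–7:00 pm, 8:00 pm–8:30 pm.
9:20 am–10:30 am overlaps/touches 8:50 am–3:40 pm → extend to 8:50 am–3:40 pm.
4:30 pm–9:00 pm is disjoint → start new block.
4:40 pm–8:40 pm overlaps/touches 4:30 pm–9:00 pm → extend to 4:30 pm–9:00 pm.
6:00 pm–7:00 pm overlaps/touches 4:30 pm–9:00 pm → extend to 4:30 pm–9:00 pm.
8:00 pm–8:30 pm overlaps/touches 4:30 pm–9:00 pm → extend to 4:30 pm–9:00 pm.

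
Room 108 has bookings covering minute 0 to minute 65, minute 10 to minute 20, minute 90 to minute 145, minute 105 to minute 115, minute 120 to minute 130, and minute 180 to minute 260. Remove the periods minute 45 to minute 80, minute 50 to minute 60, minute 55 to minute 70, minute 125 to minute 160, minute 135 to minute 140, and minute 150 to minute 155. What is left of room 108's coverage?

minute 0 to minute 45, minute 90 to minute 125, minute 180 to minute 260

Merge the first list: minute 0 to minute 65, minute 90 to minute 145, minute 180 to minute 260.
Merge the second list: minute 45 to minute 80, minute 125 to minute 160.
minute 0 to minute 65 \ B = minute 0 to minute 45.
minute 90 to minute 145 \ B = minute 90 to minute 125.
minute 180 to minute 260: nothing removed.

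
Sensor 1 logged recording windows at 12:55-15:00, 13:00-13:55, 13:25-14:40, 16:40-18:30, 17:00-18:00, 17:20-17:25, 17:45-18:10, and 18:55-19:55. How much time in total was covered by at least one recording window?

Merged: 12:55–15:00, 16:40–18:30, 18:55–19:55.
Lengths: 2 h 5 min + 1 h 50 min + 1 h = 4 h 55 min.

4 h 55 min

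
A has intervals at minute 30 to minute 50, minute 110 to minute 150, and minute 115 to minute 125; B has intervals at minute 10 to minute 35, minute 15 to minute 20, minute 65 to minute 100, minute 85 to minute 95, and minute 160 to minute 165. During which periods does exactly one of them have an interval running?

minute 10 to minute 30, minute 35 to minute 50, minute 65 to minute 100, minute 110 to minute 150, minute 160 to minute 165

First set merges to minute 30 to minute 50, minute 110 to minute 150.
Second set merges to minute 10 to minute 35, minute 65 to minute 100, minute 160 to minute 165.
Only in the first: minute 35 to minute 50, minute 110 to minute 150.
Only in the second: minute 10 to minute 30, minute 65 to minute 100, minute 160 to minute 165.
Together these are the periods covered by exactly one.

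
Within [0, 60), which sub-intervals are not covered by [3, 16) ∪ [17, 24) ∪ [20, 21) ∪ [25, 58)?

[0, 3) ∪ [16, 17) ∪ [24, 25) ∪ [58, 60)

The merged coverage is [3, 16), [17, 24), [25, 58).
Uncovered inside [0, 60): [0, 3), [16, 17), [24, 25), [58, 60).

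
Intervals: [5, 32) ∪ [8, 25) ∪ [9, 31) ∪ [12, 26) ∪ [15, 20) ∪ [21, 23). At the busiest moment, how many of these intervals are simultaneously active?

5

Walk the sorted start/end points keeping a running depth.
The depth first hits 5 at 15.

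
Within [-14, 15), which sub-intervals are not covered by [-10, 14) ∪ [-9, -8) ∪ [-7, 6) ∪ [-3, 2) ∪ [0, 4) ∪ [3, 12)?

[-14, -10) ∪ [14, 15)

The merged coverage is [-10, 14).
Complement within [-14, 15): [-14, -10), [14, 15).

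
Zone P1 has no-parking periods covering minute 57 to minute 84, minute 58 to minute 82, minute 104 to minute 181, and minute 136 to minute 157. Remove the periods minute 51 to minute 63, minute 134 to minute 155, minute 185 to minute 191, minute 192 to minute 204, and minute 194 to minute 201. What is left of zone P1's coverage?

A, merged: minute 57 to minute 84, minute 104 to minute 181.
B, merged: minute 51 to minute 63, minute 134 to minute 155, minute 185 to minute 191, minute 192 to minute 204.
minute 57 to minute 84 \ B = minute 63 to minute 84.
minute 104 to minute 181 \ B = minute 104 to minute 134, minute 155 to minute 181.

minute 63 to minute 84, minute 104 to minute 134, minute 155 to minute 181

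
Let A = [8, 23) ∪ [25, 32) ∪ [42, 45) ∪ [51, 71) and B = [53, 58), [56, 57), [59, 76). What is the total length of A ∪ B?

50

Second set merges to [53, 58), [59, 76).
A ∪ B = [8, 23), [25, 32), [42, 45), [51, 76).
Total: 15 + 7 + 3 + 25 = 50.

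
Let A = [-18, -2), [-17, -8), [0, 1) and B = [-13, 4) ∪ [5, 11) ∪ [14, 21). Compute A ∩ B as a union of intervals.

First set merges to [-18, -2), [0, 1).
[-18, -2) meets the second set on [-13, -2).
[0, 1) meets the second set on [0, 1).

[-13, -2) ∪ [0, 1)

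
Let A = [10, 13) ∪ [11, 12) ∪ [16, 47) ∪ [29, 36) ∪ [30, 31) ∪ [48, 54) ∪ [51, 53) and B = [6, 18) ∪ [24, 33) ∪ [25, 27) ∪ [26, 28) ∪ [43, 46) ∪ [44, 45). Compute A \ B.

A, merged: [10, 13), [16, 47), [48, 54).
B, merged: [6, 18), [24, 33), [43, 46).
[10, 13): entirely removed.
[16, 47) \ B = [18, 24), [33, 43), [46, 47).
[48, 54): nothing removed.

[18, 24) ∪ [33, 43) ∪ [46, 47) ∪ [48, 54)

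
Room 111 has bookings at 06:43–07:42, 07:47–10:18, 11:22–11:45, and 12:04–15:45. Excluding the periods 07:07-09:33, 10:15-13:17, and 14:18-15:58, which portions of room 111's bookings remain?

06:43–07:07, 09:33–10:15, 13:17–14:18

06:43–07:42 \ B = 06:43–07:07.
07:47–10:18 \ B = 09:33–10:15.
11:22–11:45: entirely removed.
12:04–15:45 \ B = 13:17–14:18.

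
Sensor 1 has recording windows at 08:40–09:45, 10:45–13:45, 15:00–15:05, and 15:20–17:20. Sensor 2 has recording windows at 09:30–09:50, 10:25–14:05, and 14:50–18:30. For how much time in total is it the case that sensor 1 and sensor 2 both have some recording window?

A ∩ B = 09:30–09:45, 10:45–13:45, 15:00–15:05, 15:20–17:20.
Total: 15 min + 3 h + 5 min + 2 h = 5 h 20 min.

5 h 20 min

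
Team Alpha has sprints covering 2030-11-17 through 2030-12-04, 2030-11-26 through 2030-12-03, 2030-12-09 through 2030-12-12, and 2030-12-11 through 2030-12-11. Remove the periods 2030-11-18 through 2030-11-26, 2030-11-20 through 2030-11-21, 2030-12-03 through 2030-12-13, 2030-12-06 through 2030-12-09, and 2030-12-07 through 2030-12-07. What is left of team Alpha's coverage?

Merge the first list: 2030-11-17 through 2030-12-04, 2030-12-09 through 2030-12-12.
Merge the second list: 2030-11-18 through 2030-11-26, 2030-12-03 through 2030-12-13.
2030-11-17 through 2030-12-04 \ B = 2030-11-17 through 2030-11-17, 2030-11-27 through 2030-12-02.
2030-12-09 through 2030-12-12: entirely removed.

2030-11-17 through 2030-11-17, 2030-11-27 through 2030-12-02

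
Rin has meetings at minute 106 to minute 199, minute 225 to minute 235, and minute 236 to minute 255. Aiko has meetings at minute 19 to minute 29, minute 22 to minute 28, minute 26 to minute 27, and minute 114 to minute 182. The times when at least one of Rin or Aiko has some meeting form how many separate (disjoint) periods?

4

Second set merges to minute 19 to minute 29, minute 114 to minute 182.
A ∪ B = minute 19 to minute 29, minute 106 to minute 199, minute 225 to minute 235, minute 236 to minute 255.
That is 4 disjoint pieces.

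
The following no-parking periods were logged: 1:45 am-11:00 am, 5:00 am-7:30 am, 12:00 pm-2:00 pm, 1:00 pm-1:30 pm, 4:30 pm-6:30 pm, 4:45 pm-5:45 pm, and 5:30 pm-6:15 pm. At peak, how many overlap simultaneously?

3

At 5:30 pm, 3 of the intervals are simultaneously active.
No point has more.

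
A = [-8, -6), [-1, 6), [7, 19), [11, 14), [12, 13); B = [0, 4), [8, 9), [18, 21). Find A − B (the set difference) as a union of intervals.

[-8, -6) ∪ [-1, 0) ∪ [4, 6) ∪ [7, 8) ∪ [9, 18)

Merge the first list: [-8, -6), [-1, 6), [7, 19).
[-8, -6): no B overlap → unchanged.
[-1, 6) minus B → [-1, 0), [4, 6).
[7, 19) minus B → [7, 8), [9, 18).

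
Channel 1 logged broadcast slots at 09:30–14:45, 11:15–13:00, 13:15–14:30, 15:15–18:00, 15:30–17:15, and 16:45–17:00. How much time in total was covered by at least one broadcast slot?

Merged: 09:30-14:45, 15:15-18:00.
Lengths: 5 h 15 min + 2 h 45 min = 8 h.

8 h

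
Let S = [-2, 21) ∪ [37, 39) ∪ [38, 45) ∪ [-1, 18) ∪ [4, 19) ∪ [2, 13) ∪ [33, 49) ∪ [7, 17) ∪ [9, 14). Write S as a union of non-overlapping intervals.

[-2, 21) ∪ [33, 49)

Sort by start: [-2, 21), [-1, 18), [2, 13), [4, 19), [7, 17), [9, 14), [33, 49), [37, 39), [38, 45).
[-1, 18) overlaps/touches [-2, 21) → extend to [-2, 21).
[2, 13) overlaps/touches [-2, 21) → extend to [-2, 21).
[4, 19) overlaps/touches [-2, 21) → extend to [-2, 21).
[7, 17) overlaps/touches [-2, 21) → extend to [-2, 21).
[9, 14) overlaps/touches [-2, 21) → extend to [-2, 21).
[33, 49) is disjoint → start new block.
[37, 39) overlaps/touches [33, 49) → extend to [33, 49).
[38, 45) overlaps/touches [33, 49) → extend to [33, 49).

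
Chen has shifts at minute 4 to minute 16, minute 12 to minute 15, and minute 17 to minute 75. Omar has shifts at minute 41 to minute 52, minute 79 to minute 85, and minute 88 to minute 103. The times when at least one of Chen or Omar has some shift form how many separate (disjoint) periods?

Merge the first list: minute 4 to minute 16, minute 17 to minute 75.
A ∪ B = minute 4 to minute 16, minute 17 to minute 75, minute 79 to minute 85, minute 88 to minute 103.
That is 4 disjoint pieces.

4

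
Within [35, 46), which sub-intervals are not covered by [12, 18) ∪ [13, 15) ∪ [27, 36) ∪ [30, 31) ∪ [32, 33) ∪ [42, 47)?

After merging, the occupied span is [12, 18), [27, 36), [42, 47).
Uncovered inside [35, 46): [36, 42).

[36, 42)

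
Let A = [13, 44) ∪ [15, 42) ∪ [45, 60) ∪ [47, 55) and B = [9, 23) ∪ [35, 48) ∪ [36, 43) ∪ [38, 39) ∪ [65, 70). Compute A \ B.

Merge the first list: [13, 44), [45, 60).
Merge the second list: [9, 23), [35, 48), [65, 70).
[13, 44) with B removed leaves [23, 35).
[45, 60) with B removed leaves [48, 60).

[23, 35) ∪ [48, 60)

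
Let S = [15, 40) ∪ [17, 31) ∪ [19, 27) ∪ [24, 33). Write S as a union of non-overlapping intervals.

[15, 40)

[17, 31) overlaps/touches [15, 40) → extend to [15, 40).
[19, 27) overlaps/touches [15, 40) → extend to [15, 40).
[24, 33) overlaps/touches [15, 40) → extend to [15, 40).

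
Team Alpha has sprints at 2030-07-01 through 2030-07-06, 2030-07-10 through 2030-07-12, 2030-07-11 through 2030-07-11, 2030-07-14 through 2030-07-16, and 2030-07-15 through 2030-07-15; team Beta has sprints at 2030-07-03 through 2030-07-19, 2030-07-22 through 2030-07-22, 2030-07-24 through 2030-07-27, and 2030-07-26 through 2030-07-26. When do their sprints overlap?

2030-07-03 through 2030-07-06, 2030-07-10 through 2030-07-12, 2030-07-14 through 2030-07-16

Merge the first list: 2030-07-01 through 2030-07-06, 2030-07-10 through 2030-07-12, 2030-07-14 through 2030-07-16.
Merge the second list: 2030-07-03 through 2030-07-19, 2030-07-22 through 2030-07-22, 2030-07-24 through 2030-07-27.
2030-07-01 through 2030-07-06 overlaps B on 2030-07-03 through 2030-07-06.
2030-07-10 through 2030-07-12 overlaps B on 2030-07-10 through 2030-07-12.
2030-07-14 through 2030-07-16 overlaps B on 2030-07-14 through 2030-07-16.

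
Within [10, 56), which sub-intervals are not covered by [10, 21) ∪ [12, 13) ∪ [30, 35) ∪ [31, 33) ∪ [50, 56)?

Covered (merged): [10, 21), [30, 35), [50, 56).
Gaps within [10, 56): [21, 30), [35, 50).

[21, 30) ∪ [35, 50)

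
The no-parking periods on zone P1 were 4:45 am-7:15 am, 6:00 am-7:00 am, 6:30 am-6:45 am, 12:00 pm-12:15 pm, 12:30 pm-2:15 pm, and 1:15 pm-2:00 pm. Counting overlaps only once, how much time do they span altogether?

Merged: 4:45 am–7:15 am, 12:00 pm–12:15 pm, 12:30 pm–2:15 pm.
Lengths: 2 h 30 min + 15 min + 1 h 45 min = 4 h 30 min.

4 h 30 min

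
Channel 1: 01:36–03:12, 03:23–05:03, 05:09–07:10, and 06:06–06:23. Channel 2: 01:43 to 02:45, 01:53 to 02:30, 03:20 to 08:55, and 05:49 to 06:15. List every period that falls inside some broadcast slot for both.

01:43-02:45, 03:23-05:03, 05:09-07:10

Merge the first list: 01:36-03:12, 03:23-05:03, 05:09-07:10.
Merge the second list: 01:43-02:45, 03:20-08:55.
01:36-03:12 overlaps B on 01:43-02:45.
03:23-05:03 overlaps B on 03:23-05:03.
05:09-07:10 overlaps B on 05:09-07:10.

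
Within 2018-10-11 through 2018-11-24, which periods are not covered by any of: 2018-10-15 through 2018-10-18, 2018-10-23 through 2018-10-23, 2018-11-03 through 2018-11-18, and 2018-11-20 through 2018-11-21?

Covered (merged): 2018-10-15 through 2018-10-18, 2018-10-23 through 2018-10-23, 2018-11-03 through 2018-11-18, 2018-11-20 through 2018-11-21.
Uncovered inside 2018-10-11 through 2018-11-24: 2018-10-11 through 2018-10-14, 2018-10-19 through 2018-10-22, 2018-10-24 through 2018-11-02, 2018-11-19 through 2018-11-19, 2018-11-22 through 2018-11-24.

2018-10-11 through 2018-10-14, 2018-10-19 through 2018-10-22, 2018-10-24 through 2018-11-02, 2018-11-19 through 2018-11-19, 2018-11-22 through 2018-11-24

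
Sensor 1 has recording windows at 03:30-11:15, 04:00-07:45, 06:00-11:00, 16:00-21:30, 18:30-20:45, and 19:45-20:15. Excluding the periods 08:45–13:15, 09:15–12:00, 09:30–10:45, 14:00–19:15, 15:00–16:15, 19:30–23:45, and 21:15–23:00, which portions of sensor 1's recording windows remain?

A, merged: 03:30-11:15, 16:00-21:30.
B, merged: 08:45-13:15, 14:00-19:15, 19:30-23:45.
03:30-11:15 with B removed leaves 03:30-08:45.
16:00-21:30 with B removed leaves 19:15-19:30.

03:30-08:45, 19:15-19:30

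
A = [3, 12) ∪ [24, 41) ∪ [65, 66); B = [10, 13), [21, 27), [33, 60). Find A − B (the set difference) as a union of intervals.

[3, 12) with B removed leaves [3, 10).
[24, 41) with B removed leaves [27, 33).
[65, 66) is untouched.

[3, 10) ∪ [27, 33) ∪ [65, 66)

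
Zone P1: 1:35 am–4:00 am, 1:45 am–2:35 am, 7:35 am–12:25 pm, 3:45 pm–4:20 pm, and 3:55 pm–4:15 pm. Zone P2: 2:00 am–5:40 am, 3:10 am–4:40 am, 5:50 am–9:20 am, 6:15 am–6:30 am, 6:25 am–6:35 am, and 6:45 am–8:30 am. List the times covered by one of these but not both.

First set merges to 1:35 am–4:00 am, 7:35 am–12:25 pm, 3:45 pm–4:20 pm.
Second set merges to 2:00 am–5:40 am, 5:50 am–9:20 am.
A but not B: 1:35 am–2:00 am, 9:20 am–12:25 pm, 3:45 pm–4:20 pm.
B but not A: 4:00 am–5:40 am, 5:50 am–7:35 am.
Combining gives A △ B.

1:35 am–2:00 am, 4:00 am–5:40 am, 5:50 am–7:35 am, 9:20 am–12:25 pm, 3:45 pm–4:20 pm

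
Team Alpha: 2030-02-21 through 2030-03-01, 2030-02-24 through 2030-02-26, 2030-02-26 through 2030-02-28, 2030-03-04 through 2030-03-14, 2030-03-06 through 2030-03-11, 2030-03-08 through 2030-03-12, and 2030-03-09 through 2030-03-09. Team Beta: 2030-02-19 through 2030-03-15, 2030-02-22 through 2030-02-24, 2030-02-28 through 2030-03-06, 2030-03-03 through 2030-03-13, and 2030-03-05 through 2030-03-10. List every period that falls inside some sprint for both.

Merge the first list: 2030-02-21 through 2030-03-01, 2030-03-04 through 2030-03-14.
Merge the second list: 2030-02-19 through 2030-03-15.
2030-02-21 through 2030-03-01 meets the second set on 2030-02-21 through 2030-03-01.
2030-03-04 through 2030-03-14 meets the second set on 2030-03-04 through 2030-03-14.

2030-02-21 through 2030-03-01, 2030-03-04 through 2030-03-14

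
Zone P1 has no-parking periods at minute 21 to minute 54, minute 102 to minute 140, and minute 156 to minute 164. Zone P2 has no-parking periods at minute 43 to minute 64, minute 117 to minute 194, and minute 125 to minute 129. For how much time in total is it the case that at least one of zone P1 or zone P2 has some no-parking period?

Merge the second list: minute 43 to minute 64, minute 117 to minute 194.
A ∪ B = minute 21 to minute 64, minute 102 to minute 194.
Total: 43 minutes + 92 minutes = 135 minutes.

135 minutes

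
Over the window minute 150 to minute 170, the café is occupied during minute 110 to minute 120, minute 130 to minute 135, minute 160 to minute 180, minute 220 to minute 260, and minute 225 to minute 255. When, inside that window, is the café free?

After merging, the occupied span is minute 110 to minute 120, minute 130 to minute 135, minute 160 to minute 180, minute 220 to minute 260.
Complement within minute 150 to minute 170: minute 150 to minute 160.

minute 150 to minute 160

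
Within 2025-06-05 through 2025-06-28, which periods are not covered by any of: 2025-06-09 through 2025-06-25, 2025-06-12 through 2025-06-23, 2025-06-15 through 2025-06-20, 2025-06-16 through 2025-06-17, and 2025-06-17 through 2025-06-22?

2025-06-05 through 2025-06-08, 2025-06-26 through 2025-06-28

The merged coverage is 2025-06-09 through 2025-06-25.
Complement within 2025-06-05 through 2025-06-28: 2025-06-05 through 2025-06-08, 2025-06-26 through 2025-06-28.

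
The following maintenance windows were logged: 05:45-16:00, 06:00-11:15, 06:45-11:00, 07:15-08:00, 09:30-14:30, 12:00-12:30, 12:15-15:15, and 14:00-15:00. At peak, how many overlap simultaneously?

4

Sweep endpoints in order; track running count of active intervals.
Peak of 4 reached at 07:15.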